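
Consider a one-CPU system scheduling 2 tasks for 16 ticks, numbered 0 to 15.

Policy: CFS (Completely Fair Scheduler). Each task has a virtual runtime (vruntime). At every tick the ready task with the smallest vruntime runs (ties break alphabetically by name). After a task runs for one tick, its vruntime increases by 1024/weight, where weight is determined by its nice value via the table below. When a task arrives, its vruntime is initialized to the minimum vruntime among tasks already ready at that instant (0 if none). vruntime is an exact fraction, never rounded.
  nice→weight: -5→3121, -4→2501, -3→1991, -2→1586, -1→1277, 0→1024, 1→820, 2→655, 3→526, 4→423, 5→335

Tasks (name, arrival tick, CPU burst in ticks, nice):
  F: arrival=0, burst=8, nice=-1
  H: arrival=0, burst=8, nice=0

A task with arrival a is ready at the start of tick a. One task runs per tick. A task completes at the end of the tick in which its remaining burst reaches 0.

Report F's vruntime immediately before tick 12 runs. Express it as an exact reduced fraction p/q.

t=0: vr[F=0 H=0] → run F
t=1: vr[F=1024/1277 H=0] → run H
t=2: vr[F=1024/1277 H=1] → run F
t=3: vr[F=2048/1277 H=1] → run H
t=4: vr[F=2048/1277 H=2] → run F
t=5: vr[F=3072/1277 H=2] → run H
t=6: vr[F=3072/1277 H=3] → run F
t=7: vr[F=4096/1277 H=3] → run H
t=8: vr[F=4096/1277 H=4] → run F
t=9: vr[F=5120/1277 H=4] → run H
t=10: vr[F=5120/1277 H=5] → run F
t=11: vr[F=6144/1277 H=5] → run F
t=12: vr[F=7168/1277 H=5] → run H
t=13: vr[F=7168/1277 H=6] → run F
t=14: vr[H=6] → run H
t=15: vr[H=7] → run H

vruntime(F, start of tick 12) = 7168/1277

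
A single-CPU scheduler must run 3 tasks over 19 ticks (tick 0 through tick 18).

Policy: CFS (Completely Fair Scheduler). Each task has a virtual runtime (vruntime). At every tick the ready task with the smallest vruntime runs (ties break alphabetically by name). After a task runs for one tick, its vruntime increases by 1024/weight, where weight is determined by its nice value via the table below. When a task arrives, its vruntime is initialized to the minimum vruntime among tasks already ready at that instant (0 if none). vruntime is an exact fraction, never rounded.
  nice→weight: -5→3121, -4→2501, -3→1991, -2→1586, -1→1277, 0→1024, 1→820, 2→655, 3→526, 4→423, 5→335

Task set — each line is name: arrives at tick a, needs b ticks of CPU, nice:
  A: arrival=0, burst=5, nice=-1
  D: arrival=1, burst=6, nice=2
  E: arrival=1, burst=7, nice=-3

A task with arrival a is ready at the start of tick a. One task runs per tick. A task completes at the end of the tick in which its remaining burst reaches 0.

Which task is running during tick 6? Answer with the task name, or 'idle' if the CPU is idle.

t=0: vr[A=0] → run A
t=1: vr[A=1024/1277 D=1024/1277 E=1024/1277] → run A
t=2: vr[A=2048/1277 D=1024/1277 E=1024/1277] → run D
t=3: vr[A=2048/1277 D=1978368/836435 E=1024/1277] → run E
t=4: vr[A=2048/1277 D=1978368/836435 E=3346432/2542507] → run E
t=5: vr[A=2048/1277 D=1978368/836435 E=4654080/2542507] → run A
t=6: vr[A=3072/1277 D=1978368/836435 E=4654080/2542507] → run E
t=7: vr[A=3072/1277 D=1978368/836435 E=5961728/2542507] → run E
t=8: vr[A=3072/1277 D=1978368/836435 E=7269376/2542507] → run D
t=9: vr[A=3072/1277 D=3286016/836435 E=7269376/2542507] → run A
t=10: vr[A=4096/1277 D=3286016/836435 E=7269376/2542507] → run E
t=11: vr[A=4096/1277 D=3286016/836435 E=8577024/2542507] → run A
t=12: vr[D=3286016/836435 E=8577024/2542507] → run E
t=13: vr[D=3286016/836435 E=9884672/2542507] → run E
t=14: vr[D=3286016/836435] → run D
t=15: vr[D=4593664/836435] → run D
t=16: vr[D=5901312/836435] → run D
t=17: vr[D=1441792/167287] → run D
t=18: (idle)

running at tick 6 = E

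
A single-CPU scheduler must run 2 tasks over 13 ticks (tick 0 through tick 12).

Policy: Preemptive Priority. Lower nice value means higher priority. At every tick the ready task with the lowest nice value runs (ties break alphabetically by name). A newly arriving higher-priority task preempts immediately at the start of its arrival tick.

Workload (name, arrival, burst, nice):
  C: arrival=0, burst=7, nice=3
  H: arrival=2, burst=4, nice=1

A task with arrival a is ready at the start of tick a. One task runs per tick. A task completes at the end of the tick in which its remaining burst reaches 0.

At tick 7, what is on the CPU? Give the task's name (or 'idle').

running at tick 7 = C

t=0: ready={C} → run C
t=1: ready={C} → run C
t=2: ready={C,H} → run H
t=3: ready={C,H} → run H
t=4: ready={C,H} → run H
t=5: ready={C,H} → run H
t=6: ready={C} → run C
t=7: ready={C} → run C
t=8: ready={C} → run C
t=9: ready={C} → run C
t=10: ready={C} → run C
t=11: (idle)
t=12: (idle)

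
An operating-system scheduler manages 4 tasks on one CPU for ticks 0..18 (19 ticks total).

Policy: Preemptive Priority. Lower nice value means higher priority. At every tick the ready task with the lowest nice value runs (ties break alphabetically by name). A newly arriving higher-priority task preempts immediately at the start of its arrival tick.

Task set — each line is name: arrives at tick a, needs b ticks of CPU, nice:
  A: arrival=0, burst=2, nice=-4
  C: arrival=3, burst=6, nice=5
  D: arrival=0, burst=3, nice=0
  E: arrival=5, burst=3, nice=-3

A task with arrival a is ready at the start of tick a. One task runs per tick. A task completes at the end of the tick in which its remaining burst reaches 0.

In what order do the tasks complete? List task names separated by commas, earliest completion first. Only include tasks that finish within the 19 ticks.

completion order = A, D, E, C

t=0: ready={A,D} → run A
t=1: ready={A,D} → run A
t=2: ready={D} → run D
t=3: ready={C,D} → run D
t=4: ready={C,D} → run D
t=5: ready={C,E} → run E
t=6: ready={C,E} → run E
t=7: ready={C,E} → run E
t=8: ready={C} → run C
t=9: ready={C} → run C
t=10: ready={C} → run C
t=11: ready={C} → run C
t=12: ready={C} → run C
t=13: ready={C} → run C
t=14: (idle)
t=15: (idle)
t=16: (idle)
t=17: (idle)
t=18: (idle)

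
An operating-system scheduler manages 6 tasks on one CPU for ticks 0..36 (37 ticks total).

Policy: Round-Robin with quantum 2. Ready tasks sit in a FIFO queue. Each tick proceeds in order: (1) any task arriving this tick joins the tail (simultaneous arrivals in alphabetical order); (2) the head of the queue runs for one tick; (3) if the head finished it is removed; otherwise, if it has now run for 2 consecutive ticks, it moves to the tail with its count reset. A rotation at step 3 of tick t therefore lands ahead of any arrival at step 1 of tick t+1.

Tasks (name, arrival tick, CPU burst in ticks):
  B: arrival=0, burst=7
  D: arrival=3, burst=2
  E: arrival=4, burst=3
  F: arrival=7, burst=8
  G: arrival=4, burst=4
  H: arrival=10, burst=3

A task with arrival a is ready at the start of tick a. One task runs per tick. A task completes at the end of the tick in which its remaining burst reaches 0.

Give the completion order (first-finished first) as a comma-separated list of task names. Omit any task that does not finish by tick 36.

completion order = D, B, E, G, H, F

t=0: queue=[B] q_used=0 → run B
t=1: queue=[B] q_used=1 → run B
t=2: queue=[B] q_used=0 → run B
t=3: queue=[B,D] q_used=1 → run B
t=4: queue=[D,B,E,G] q_used=0 → run D
t=5: queue=[D,B,E,G] q_used=1 → run D
t=6: queue=[B,E,G] q_used=0 → run B
t=7: queue=[B,E,G,F] q_used=1 → run B
t=8: queue=[E,G,F,B] q_used=0 → run E
t=9: queue=[E,G,F,B] q_used=1 → run E
t=10: queue=[G,F,B,E,H] q_used=0 → run G
t=11: queue=[G,F,B,E,H] q_used=1 → run G
t=12: queue=[F,B,E,H,G] q_used=0 → run F
t=13: queue=[F,B,E,H,G] q_used=1 → run F
t=14: queue=[B,E,H,G,F] q_used=0 → run B
t=15: queue=[E,H,G,F] q_used=0 → run E
t=16: queue=[H,G,F] q_used=0 → run H
t=17: queue=[H,G,F] q_used=1 → run H
t=18: queue=[G,F,H] q_used=0 → run G
t=19: queue=[G,F,H] q_used=1 → run G
t=20: queue=[F,H] q_used=0 → run F
t=21: queue=[F,H] q_used=1 → run F
t=22: queue=[H,F] q_used=0 → run H
t=23: queue=[F] q_used=0 → run F
t=24: queue=[F] q_used=1 → run F
t=25: queue=[F] q_used=0 → run F
t=26: queue=[F] q_used=1 → run F
t=27: (idle)
t=28: (idle)
t=29: (idle)
t=30: (idle)
t=31: (idle)
t=32: (idle)
t=33: (idle)
t=34: (idle)
t=35: (idle)
t=36: (idle)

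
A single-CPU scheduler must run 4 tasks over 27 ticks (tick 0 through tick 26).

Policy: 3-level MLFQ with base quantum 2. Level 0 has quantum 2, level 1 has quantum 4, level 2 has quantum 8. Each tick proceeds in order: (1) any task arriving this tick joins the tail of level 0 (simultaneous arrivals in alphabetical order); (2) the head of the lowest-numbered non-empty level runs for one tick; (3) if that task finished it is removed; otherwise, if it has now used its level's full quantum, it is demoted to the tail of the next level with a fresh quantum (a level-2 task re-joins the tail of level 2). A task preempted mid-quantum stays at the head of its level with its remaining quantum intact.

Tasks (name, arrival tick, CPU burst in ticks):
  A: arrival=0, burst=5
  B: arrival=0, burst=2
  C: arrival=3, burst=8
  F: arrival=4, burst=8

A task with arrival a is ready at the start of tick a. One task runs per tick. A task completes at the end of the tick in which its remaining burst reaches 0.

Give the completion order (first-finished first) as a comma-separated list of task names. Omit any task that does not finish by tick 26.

t=0: L0/L1/L2 = AB/-/- → run A
t=1: L0/L1/L2 = AB/-/- → run A
t=2: L0/L1/L2 = B/A/- → run B
t=3: L0/L1/L2 = BC/A/- → run B
t=4: L0/L1/L2 = CF/A/- → run C
t=5: L0/L1/L2 = CF/A/- → run C
t=6: L0/L1/L2 = F/AC/- → run F
t=7: L0/L1/L2 = F/AC/- → run F
t=8: L0/L1/L2 = -/ACF/- → run A
t=9: L0/L1/L2 = -/ACF/- → run A
t=10: L0/L1/L2 = -/ACF/- → run A
t=11: L0/L1/L2 = -/CF/- → run C
t=12: L0/L1/L2 = -/CF/- → run C
t=13: L0/L1/L2 = -/CF/- → run C
t=14: L0/L1/L2 = -/CF/- → run C
t=15: L0/L1/L2 = -/F/C → run F
t=16: L0/L1/L2 = -/F/C → run F
t=17: L0/L1/L2 = -/F/C → run F
t=18: L0/L1/L2 = -/F/C → run F
t=19: L0/L1/L2 = -/-/CF → run C
t=20: L0/L1/L2 = -/-/CF → run C
t=21: L0/L1/L2 = -/-/F → run F
t=22: L0/L1/L2 = -/-/F → run F
t=23: (idle)
t=24: (idle)
t=25: (idle)
t=26: (idle)

completion order = B, A, C, F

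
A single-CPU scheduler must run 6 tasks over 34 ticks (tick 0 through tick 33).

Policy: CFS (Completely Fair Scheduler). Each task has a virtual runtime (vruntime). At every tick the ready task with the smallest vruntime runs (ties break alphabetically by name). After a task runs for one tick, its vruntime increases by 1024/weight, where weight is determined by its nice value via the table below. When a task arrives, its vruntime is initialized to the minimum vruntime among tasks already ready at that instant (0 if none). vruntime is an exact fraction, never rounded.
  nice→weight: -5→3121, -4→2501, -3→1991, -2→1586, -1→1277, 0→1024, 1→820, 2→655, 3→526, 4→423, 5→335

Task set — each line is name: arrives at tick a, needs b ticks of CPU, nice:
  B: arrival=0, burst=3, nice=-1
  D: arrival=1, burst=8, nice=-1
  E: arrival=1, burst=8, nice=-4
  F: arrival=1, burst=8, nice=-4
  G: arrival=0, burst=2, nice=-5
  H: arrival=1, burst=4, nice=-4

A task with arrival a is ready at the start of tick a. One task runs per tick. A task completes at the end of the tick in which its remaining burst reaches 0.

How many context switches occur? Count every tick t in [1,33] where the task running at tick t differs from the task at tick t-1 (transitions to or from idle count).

t=0: vr[B=0 G=0] → run B
t=1: vr[B=1024/1277 D=0 E=0 F=0 G=0 H=0] → run D
t=2: vr[B=1024/1277 D=1024/1277 E=0 F=0 G=0 H=0] → run E
t=3: vr[B=1024/1277 D=1024/1277 E=1024/2501 F=0 G=0 H=0] → run F
t=4: vr[B=1024/1277 D=1024/1277 E=1024/2501 F=1024/2501 G=0 H=0] → run G
t=5: vr[B=1024/1277 D=1024/1277 E=1024/2501 F=1024/2501 G=1024/3121 H=0] → run H
t=6: vr[B=1024/1277 D=1024/1277 E=1024/2501 F=1024/2501 G=1024/3121 H=1024/2501] → run G
t=7: vr[B=1024/1277 D=1024/1277 E=1024/2501 F=1024/2501 H=1024/2501] → run E
t=8: vr[B=1024/1277 D=1024/1277 E=2048/2501 F=1024/2501 H=1024/2501] → run F
t=9: vr[B=1024/1277 D=1024/1277 E=2048/2501 F=2048/2501 H=1024/2501] → run H
t=10: vr[B=1024/1277 D=1024/1277 E=2048/2501 F=2048/2501 H=2048/2501] → run B
t=11: vr[B=2048/1277 D=1024/1277 E=2048/2501 F=2048/2501 H=2048/2501] → run D
t=12: vr[B=2048/1277 D=2048/1277 E=2048/2501 F=2048/2501 H=2048/2501] → run E
t=13: vr[B=2048/1277 D=2048/1277 E=3072/2501 F=2048/2501 H=2048/2501] → run F
t=14: vr[B=2048/1277 D=2048/1277 E=3072/2501 F=3072/2501 H=2048/2501] → run H
t=15: vr[B=2048/1277 D=2048/1277 E=3072/2501 F=3072/2501 H=3072/2501] → run E
t=16: vr[B=2048/1277 D=2048/1277 E=4096/2501 F=3072/2501 H=3072/2501] → run F
t=17: vr[B=2048/1277 D=2048/1277 E=4096/2501 F=4096/2501 H=3072/2501] → run H
t=18: vr[B=2048/1277 D=2048/1277 E=4096/2501 F=4096/2501] → run B
t=19: vr[D=2048/1277 E=4096/2501 F=4096/2501] → run D
t=20: vr[D=3072/1277 E=4096/2501 F=4096/2501] → run E
t=21: vr[D=3072/1277 E=5120/2501 F=4096/2501] → run F
t=22: vr[D=3072/1277 E=5120/2501 F=5120/2501] → run E
t=23: vr[D=3072/1277 E=6144/2501 F=5120/2501] → run F
t=24: vr[D=3072/1277 E=6144/2501 F=6144/2501] → run D
t=25: vr[D=4096/1277 E=6144/2501 F=6144/2501] → run E
t=26: vr[D=4096/1277 E=7168/2501 F=6144/2501] → run F
t=27: vr[D=4096/1277 E=7168/2501 F=7168/2501] → run E
t=28: vr[D=4096/1277 F=7168/2501] → run F
t=29: vr[D=4096/1277] → run D
t=30: vr[D=5120/1277] → run D
t=31: vr[D=6144/1277] → run D
t=32: vr[D=7168/1277] → run D
t=33: (idle)

context switches = 30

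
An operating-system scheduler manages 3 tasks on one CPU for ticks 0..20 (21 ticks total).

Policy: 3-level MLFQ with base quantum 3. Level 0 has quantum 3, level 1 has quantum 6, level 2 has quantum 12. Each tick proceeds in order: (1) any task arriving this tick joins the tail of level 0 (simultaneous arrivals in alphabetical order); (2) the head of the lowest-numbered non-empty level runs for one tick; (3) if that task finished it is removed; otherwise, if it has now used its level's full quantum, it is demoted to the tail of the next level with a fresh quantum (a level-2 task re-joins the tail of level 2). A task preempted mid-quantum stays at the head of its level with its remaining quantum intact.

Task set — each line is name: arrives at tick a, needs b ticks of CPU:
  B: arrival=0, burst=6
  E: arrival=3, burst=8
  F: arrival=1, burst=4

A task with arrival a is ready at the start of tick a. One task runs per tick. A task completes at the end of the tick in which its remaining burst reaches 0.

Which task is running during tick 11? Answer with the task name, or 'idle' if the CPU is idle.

running at tick 11 = B

t=0: L0/L1/L2 = B/-/- → run B
t=1: L0/L1/L2 = BF/-/- → run B
t=2: L0/L1/L2 = BF/-/- → run B
t=3: L0/L1/L2 = FE/B/- → run F
t=4: L0/L1/L2 = FE/B/- → run F
t=5: L0/L1/L2 = FE/B/- → run F
t=6: L0/L1/L2 = E/BF/- → run E
t=7: L0/L1/L2 = E/BF/- → run E
t=8: L0/L1/L2 = E/BF/- → run E
t=9: L0/L1/L2 = -/BFE/- → run B
t=10: L0/L1/L2 = -/BFE/- → run B
t=11: L0/L1/L2 = -/BFE/- → run B
t=12: L0/L1/L2 = -/FE/- → run F
t=13: L0/L1/L2 = -/E/- → run E
t=14: L0/L1/L2 = -/E/- → run E
t=15: L0/L1/L2 = -/E/- → run E
t=16: L0/L1/L2 = -/E/- → run E
t=17: L0/L1/L2 = -/E/- → run E
t=18: (idle)
t=19: (idle)
t=20: (idle)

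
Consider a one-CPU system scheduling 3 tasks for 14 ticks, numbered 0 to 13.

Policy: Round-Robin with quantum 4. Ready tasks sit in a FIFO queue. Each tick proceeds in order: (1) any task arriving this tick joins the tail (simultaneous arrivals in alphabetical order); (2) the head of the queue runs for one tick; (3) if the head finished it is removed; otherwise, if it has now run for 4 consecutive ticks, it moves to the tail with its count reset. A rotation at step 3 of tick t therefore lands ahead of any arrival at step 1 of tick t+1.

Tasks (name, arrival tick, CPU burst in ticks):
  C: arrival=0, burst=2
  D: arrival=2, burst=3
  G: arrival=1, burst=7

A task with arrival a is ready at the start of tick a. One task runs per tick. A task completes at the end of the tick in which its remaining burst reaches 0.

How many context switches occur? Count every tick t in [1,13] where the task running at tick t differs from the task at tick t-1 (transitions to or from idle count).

context switches = 4

t=0: queue=[C] q_used=0 → run C
t=1: queue=[C,G] q_used=1 → run C
t=2: queue=[G,D] q_used=0 → run G
t=3: queue=[G,D] q_used=1 → run G
t=4: queue=[G,D] q_used=2 → run G
t=5: queue=[G,D] q_used=3 → run G
t=6: queue=[D,G] q_used=0 → run D
t=7: queue=[D,G] q_used=1 → run D
t=8: queue=[D,G] q_used=2 → run D
t=9: queue=[G] q_used=0 → run G
t=10: queue=[G] q_used=1 → run G
t=11: queue=[G] q_used=2 → run G
t=12: (idle)
t=13: (idle)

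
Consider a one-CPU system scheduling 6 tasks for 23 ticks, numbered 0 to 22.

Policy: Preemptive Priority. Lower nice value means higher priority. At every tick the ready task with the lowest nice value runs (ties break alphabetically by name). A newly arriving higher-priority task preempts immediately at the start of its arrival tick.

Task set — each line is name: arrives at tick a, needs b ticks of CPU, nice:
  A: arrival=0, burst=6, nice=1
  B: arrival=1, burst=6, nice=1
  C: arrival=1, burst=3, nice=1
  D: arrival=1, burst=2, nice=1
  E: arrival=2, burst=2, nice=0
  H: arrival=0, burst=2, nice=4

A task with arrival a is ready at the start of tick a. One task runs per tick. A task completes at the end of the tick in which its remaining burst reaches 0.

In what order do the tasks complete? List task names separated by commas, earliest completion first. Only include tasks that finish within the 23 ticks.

t=0: ready={A,H} → run A
t=1: ready={A,B,C,D,H} → run A
t=2: ready={A,B,C,D,E,H} → run E
t=3: ready={A,B,C,D,E,H} → run E
t=4: ready={A,B,C,D,H} → run A
t=5: ready={A,B,C,D,H} → run A
t=6: ready={A,B,C,D,H} → run A
t=7: ready={A,B,C,D,H} → run A
t=8: ready={B,C,D,H} → run B
t=9: ready={B,C,D,H} → run B
t=10: ready={B,C,D,H} → run B
t=11: ready={B,C,D,H} → run B
t=12: ready={B,C,D,H} → run B
t=13: ready={B,C,D,H} → run B
t=14: ready={C,D,H} → run C
t=15: ready={C,D,H} → run C
t=16: ready={C,D,H} → run C
t=17: ready={D,H} → run D
t=18: ready={D,H} → run D
t=19: ready={H} → run H
t=20: ready={H} → run H
t=21: (idle)
t=22: (idle)

completion order = E, A, B, C, D, H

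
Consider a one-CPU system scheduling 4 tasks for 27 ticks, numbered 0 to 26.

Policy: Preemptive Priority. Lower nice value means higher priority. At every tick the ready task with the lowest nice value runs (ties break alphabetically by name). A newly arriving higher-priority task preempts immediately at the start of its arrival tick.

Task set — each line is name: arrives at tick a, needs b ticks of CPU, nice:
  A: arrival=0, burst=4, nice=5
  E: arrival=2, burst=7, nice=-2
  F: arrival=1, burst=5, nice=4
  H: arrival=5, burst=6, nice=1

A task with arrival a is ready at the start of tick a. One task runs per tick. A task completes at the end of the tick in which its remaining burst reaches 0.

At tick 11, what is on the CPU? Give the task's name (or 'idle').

running at tick 11 = H

t=0: ready={A} → run A
t=1: ready={A,F} → run F
t=2: ready={A,E,F} → run E
t=3: ready={A,E,F} → run E
t=4: ready={A,E,F} → run E
t=5: ready={A,E,F,H} → run E
t=6: ready={A,E,F,H} → run E
t=7: ready={A,E,F,H} → run E
t=8: ready={A,E,F,H} → run E
t=9: ready={A,F,H} → run H
t=10: ready={A,F,H} → run H
t=11: ready={A,F,H} → run H
t=12: ready={A,F,H} → run H
t=13: ready={A,F,H} → run H
t=14: ready={A,F,H} → run H
t=15: ready={A,F} → run F
t=16: ready={A,F} → run F
t=17: ready={A,F} → run F
t=18: ready={A,F} → run F
t=19: ready={A} → run A
t=20: ready={A} → run A
t=21: ready={A} → run A
t=22: (idle)
t=23: (idle)
t=24: (idle)
t=25: (idle)
t=26: (idle)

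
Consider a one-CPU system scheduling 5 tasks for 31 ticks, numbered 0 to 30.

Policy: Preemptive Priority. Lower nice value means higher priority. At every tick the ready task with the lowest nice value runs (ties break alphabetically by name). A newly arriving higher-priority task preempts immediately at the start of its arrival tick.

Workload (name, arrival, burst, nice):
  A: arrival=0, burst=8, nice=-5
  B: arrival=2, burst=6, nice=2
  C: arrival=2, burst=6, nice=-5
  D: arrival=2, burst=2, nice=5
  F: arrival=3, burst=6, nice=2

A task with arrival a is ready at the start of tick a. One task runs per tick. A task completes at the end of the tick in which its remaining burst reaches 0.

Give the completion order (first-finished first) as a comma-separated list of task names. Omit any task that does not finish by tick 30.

completion order = A, C, B, F, D

t=0: ready={A} → run A
t=1: ready={A} → run A
t=2: ready={A,B,C,D} → run A
t=3: ready={A,B,C,D,F} → run A
t=4: ready={A,B,C,D,F} → run A
t=5: ready={A,B,C,D,F} → run A
t=6: ready={A,B,C,D,F} → run A
t=7: ready={A,B,C,D,F} → run A
t=8: ready={B,C,D,F} → run C
t=9: ready={B,C,D,F} → run C
t=10: ready={B,C,D,F} → run C
t=11: ready={B,C,D,F} → run C
t=12: ready={B,C,D,F} → run C
t=13: ready={B,C,D,F} → run C
t=14: ready={B,D,F} → run B
t=15: ready={B,D,F} → run B
t=16: ready={B,D,F} → run B
t=17: ready={B,D,F} → run B
t=18: ready={B,D,F} → run B
t=19: ready={B,D,F} → run B
t=20: ready={D,F} → run F
t=21: ready={D,F} → run F
t=22: ready={D,F} → run F
t=23: ready={D,F} → run F
t=24: ready={D,F} → run F
t=25: ready={D,F} → run F
t=26: ready={D} → run D
t=27: ready={D} → run D
t=28: (idle)
t=29: (idle)
t=30: (idle)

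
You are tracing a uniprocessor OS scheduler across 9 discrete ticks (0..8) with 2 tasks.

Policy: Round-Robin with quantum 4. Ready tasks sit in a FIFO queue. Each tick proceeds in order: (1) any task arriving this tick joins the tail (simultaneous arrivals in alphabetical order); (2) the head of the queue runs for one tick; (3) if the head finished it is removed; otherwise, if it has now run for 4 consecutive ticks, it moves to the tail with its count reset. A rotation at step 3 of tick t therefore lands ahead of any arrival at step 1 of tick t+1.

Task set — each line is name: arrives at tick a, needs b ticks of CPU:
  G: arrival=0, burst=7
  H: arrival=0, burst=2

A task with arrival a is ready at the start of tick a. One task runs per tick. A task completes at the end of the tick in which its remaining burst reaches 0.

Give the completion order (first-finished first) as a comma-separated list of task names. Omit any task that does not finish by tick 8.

t=0: queue=[G,H] q_used=0 → run G
t=1: queue=[G,H] q_used=1 → run G
t=2: queue=[G,H] q_used=2 → run G
t=3: queue=[G,H] q_used=3 → run G
t=4: queue=[H,G] q_used=0 → run H
t=5: queue=[H,G] q_used=1 → run H
t=6: queue=[G] q_used=0 → run G
t=7: queue=[G] q_used=1 → run G
t=8: queue=[G] q_used=2 → run G

completion order = H, G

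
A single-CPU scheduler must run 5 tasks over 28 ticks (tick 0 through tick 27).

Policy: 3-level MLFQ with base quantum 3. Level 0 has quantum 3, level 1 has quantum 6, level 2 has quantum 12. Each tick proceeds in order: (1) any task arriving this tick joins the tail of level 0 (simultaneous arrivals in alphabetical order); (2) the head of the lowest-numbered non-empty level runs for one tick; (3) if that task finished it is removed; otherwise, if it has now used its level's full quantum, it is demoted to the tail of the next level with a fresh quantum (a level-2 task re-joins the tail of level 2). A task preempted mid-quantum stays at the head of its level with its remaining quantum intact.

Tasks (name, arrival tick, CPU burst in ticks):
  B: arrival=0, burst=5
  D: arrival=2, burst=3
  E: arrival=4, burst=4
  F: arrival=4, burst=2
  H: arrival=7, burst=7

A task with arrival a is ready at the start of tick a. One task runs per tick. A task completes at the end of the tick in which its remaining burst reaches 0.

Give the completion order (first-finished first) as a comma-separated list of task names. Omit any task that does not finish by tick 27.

t=0: L0/L1/L2 = B/-/- → run B
t=1: L0/L1/L2 = B/-/- → run B
t=2: L0/L1/L2 = BD/-/- → run B
t=3: L0/L1/L2 = D/B/- → run D
t=4: L0/L1/L2 = DEF/B/- → run D
t=5: L0/L1/L2 = DEF/B/- → run D
t=6: L0/L1/L2 = EF/B/- → run E
t=7: L0/L1/L2 = EFH/B/- → run E
t=8: L0/L1/L2 = EFH/B/- → run E
t=9: L0/L1/L2 = FH/BE/- → run F
t=10: L0/L1/L2 = FH/BE/- → run F
t=11: L0/L1/L2 = H/BE/- → run H
t=12: L0/L1/L2 = H/BE/- → run H
t=13: L0/L1/L2 = H/BE/- → run H
t=14: L0/L1/L2 = -/BEH/- → run B
t=15: L0/L1/L2 = -/BEH/- → run B
t=16: L0/L1/L2 = -/EH/- → run E
t=17: L0/L1/L2 = -/H/- → run H
t=18: L0/L1/L2 = -/H/- → run H
t=19: L0/L1/L2 = -/H/- → run H
t=20: L0/L1/L2 = -/H/- → run H
t=21: (idle)
t=22: (idle)
t=23: (idle)
t=24: (idle)
t=25: (idle)
t=26: (idle)
t=27: (idle)

completion order = D, F, B, E, H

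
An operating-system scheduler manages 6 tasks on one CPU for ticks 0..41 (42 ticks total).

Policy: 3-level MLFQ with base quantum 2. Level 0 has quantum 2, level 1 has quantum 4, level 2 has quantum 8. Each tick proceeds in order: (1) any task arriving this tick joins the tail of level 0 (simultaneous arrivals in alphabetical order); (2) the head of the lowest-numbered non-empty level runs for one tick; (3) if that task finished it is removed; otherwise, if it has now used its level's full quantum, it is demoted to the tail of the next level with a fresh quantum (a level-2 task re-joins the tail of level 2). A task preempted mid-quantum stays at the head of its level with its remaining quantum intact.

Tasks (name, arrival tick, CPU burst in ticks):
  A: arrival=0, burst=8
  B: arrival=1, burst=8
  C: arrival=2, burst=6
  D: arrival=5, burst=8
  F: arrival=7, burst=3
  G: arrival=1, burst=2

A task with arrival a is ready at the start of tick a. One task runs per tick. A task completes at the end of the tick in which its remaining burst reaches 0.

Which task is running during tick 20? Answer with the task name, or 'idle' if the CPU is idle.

t=0: L0/L1/L2 = A/-/- → run A
t=1: L0/L1/L2 = ABG/-/- → run A
t=2: L0/L1/L2 = BGC/A/- → run B
t=3: L0/L1/L2 = BGC/A/- → run B
t=4: L0/L1/L2 = GC/AB/- → run G
t=5: L0/L1/L2 = GCD/AB/- → run G
t=6: L0/L1/L2 = CD/AB/- → run C
t=7: L0/L1/L2 = CDF/AB/- → run C
t=8: L0/L1/L2 = DF/ABC/- → run D
t=9: L0/L1/L2 = DF/ABC/- → run D
t=10: L0/L1/L2 = F/ABCD/- → run F
t=11: L0/L1/L2 = F/ABCD/- → run F
t=12: L0/L1/L2 = -/ABCDF/- → run A
t=13: L0/L1/L2 = -/ABCDF/- → run A
t=14: L0/L1/L2 = -/ABCDF/- → run A
t=15: L0/L1/L2 = -/ABCDF/- → run A
t=16: L0/L1/L2 = -/BCDF/A → run B
t=17: L0/L1/L2 = -/BCDF/A → run B
t=18: L0/L1/L2 = -/BCDF/A → run B
t=19: L0/L1/L2 = -/BCDF/A → run B
t=20: L0/L1/L2 = -/CDF/AB → run C
t=21: L0/L1/L2 = -/CDF/AB → run C
t=22: L0/L1/L2 = -/CDF/AB → run C
t=23: L0/L1/L2 = -/CDF/AB → run C
t=24: L0/L1/L2 = -/DF/AB → run D
t=25: L0/L1/L2 = -/DF/AB → run D
t=26: L0/L1/L2 = -/DF/AB → run D
t=27: L0/L1/L2 = -/DF/AB → run D
t=28: L0/L1/L2 = -/F/ABD → run F
t=29: L0/L1/L2 = -/-/ABD → run A
t=30: L0/L1/L2 = -/-/ABD → run A
t=31: L0/L1/L2 = -/-/BD → run B
t=32: L0/L1/L2 = -/-/BD → run B
t=33: L0/L1/L2 = -/-/D → run D
t=34: L0/L1/L2 = -/-/D → run D
t=35: (idle)
t=36: (idle)
t=37: (idle)
t=38: (idle)
t=39: (idle)
t=40: (idle)
t=41: (idle)

running at tick 20 = C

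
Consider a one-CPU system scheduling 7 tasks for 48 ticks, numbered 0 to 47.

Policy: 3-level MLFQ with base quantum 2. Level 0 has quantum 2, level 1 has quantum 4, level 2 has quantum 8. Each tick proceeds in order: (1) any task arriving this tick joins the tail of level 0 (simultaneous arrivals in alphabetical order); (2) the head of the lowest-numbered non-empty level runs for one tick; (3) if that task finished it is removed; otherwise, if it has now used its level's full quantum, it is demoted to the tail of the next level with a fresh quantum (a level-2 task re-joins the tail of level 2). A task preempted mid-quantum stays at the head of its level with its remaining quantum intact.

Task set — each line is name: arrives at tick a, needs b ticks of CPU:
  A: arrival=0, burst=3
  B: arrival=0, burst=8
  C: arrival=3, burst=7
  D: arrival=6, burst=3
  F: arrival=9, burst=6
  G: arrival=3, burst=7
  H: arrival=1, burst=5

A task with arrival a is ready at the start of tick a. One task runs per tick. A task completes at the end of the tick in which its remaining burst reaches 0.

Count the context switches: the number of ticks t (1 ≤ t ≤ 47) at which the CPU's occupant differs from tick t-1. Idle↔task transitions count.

context switches = 17

t=0: L0/L1/L2 = AB/-/- → run A
t=1: L0/L1/L2 = ABH/-/- → run A
t=2: L0/L1/L2 = BH/A/- → run B
t=3: L0/L1/L2 = BHCG/A/- → run B
t=4: L0/L1/L2 = HCG/AB/- → run H
t=5: L0/L1/L2 = HCG/AB/- → run H
t=6: L0/L1/L2 = CGD/ABH/- → run C
t=7: L0/L1/L2 = CGD/ABH/- → run C
t=8: L0/L1/L2 = GD/ABHC/- → run G
t=9: L0/L1/L2 = GDF/ABHC/- → run G
t=10: L0/L1/L2 = DF/ABHCG/- → run D
t=11: L0/L1/L2 = DF/ABHCG/- → run D
t=12: L0/L1/L2 = F/ABHCGD/- → run F
t=13: L0/L1/L2 = F/ABHCGD/- → run F
t=14: L0/L1/L2 = -/ABHCGDF/- → run A
t=15: L0/L1/L2 = -/BHCGDF/- → run B
t=16: L0/L1/L2 = -/BHCGDF/- → run B
t=17: L0/L1/L2 = -/BHCGDF/- → run B
t=18: L0/L1/L2 = -/BHCGDF/- → run B
t=19: L0/L1/L2 = -/HCGDF/B → run H
t=20: L0/L1/L2 = -/HCGDF/B → run H
t=21: L0/L1/L2 = -/HCGDF/B → run H
t=22: L0/L1/L2 = -/CGDF/B → run C
t=23: L0/L1/L2 = -/CGDF/B → run C
t=24: L0/L1/L2 = -/CGDF/B → run C
t=25: L0/L1/L2 = -/CGDF/B → run C
t=26: L0/L1/L2 = -/GDF/BC → run G
t=27: L0/L1/L2 = -/GDF/BC → run G
t=28: L0/L1/L2 = -/GDF/BC → run G
t=29: L0/L1/L2 = -/GDF/BC → run G
t=30: L0/L1/L2 = -/DF/BCG → run D
t=31: L0/L1/L2 = -/F/BCG → run F
t=32: L0/L1/L2 = -/F/BCG → run F
t=33: L0/L1/L2 = -/F/BCG → run F
t=34: L0/L1/L2 = -/F/BCG → run F
t=35: L0/L1/L2 = -/-/BCG → run B
t=36: L0/L1/L2 = -/-/BCG → run B
t=37: L0/L1/L2 = -/-/CG → run C
t=38: L0/L1/L2 = -/-/G → run G
t=39: (idle)
t=40: (idle)
t=41: (idle)
t=42: (idle)
t=43: (idle)
t=44: (idle)
t=45: (idle)
t=46: (idle)
t=47: (idle)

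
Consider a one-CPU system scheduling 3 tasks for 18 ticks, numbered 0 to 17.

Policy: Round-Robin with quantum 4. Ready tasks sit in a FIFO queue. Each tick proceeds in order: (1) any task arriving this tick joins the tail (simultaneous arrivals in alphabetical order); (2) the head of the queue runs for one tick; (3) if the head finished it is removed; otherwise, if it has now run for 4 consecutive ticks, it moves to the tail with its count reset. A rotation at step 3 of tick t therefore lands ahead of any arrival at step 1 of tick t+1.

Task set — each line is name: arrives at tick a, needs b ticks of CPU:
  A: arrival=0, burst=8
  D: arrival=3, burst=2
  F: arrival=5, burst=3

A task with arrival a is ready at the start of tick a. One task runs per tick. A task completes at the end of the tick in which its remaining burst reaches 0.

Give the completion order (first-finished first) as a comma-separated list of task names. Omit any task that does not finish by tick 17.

t=0: queue=[A] q_used=0 → run A
t=1: queue=[A] q_used=1 → run A
t=2: queue=[A] q_used=2 → run A
t=3: queue=[A,D] q_used=3 → run A
t=4: queue=[D,A] q_used=0 → run D
t=5: queue=[D,A,F] q_used=1 → run D
t=6: queue=[A,F] q_used=0 → run A
t=7: queue=[A,F] q_used=1 → run A
t=8: queue=[A,F] q_used=2 → run A
t=9: queue=[A,F] q_used=3 → run A
t=10: queue=[F] q_used=0 → run F
t=11: queue=[F] q_used=1 → run F
t=12: queue=[F] q_used=2 → run F
t=13: (idle)
t=14: (idle)
t=15: (idle)
t=16: (idle)
t=17: (idle)

completion order = D, A, F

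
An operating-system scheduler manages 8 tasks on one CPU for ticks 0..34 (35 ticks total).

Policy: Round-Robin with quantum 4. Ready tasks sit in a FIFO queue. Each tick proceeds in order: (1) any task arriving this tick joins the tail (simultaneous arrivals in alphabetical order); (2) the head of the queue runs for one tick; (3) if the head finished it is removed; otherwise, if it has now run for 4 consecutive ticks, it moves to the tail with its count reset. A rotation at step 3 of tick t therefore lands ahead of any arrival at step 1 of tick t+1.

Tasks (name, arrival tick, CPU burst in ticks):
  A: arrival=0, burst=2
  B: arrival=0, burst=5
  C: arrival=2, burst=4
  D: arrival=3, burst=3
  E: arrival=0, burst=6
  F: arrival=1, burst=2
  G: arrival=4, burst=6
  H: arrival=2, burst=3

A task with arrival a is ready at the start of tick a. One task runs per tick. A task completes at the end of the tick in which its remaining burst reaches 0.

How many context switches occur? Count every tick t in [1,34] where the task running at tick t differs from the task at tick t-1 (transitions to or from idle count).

context switches = 11

t=0: queue=[A,B,E] q_used=0 → run A
t=1: queue=[A,B,E,F] q_used=1 → run A
t=2: queue=[B,E,F,C,H] q_used=0 → run B
t=3: queue=[B,E,F,C,H,D] q_used=1 → run B
t=4: queue=[B,E,F,C,H,D,G] q_used=2 → run B
t=5: queue=[B,E,F,C,H,D,G] q_used=3 → run B
t=6: queue=[E,F,C,H,D,G,B] q_used=0 → run E
t=7: queue=[E,F,C,H,D,G,B] q_used=1 → run E
t=8: queue=[E,F,C,H,D,G,B] q_used=2 → run E
t=9: queue=[E,F,C,H,D,G,B] q_used=3 → run E
t=10: queue=[F,C,H,D,G,B,E] q_used=0 → run F
t=11: queue=[F,C,H,D,G,B,E] q_used=1 → run F
t=12: queue=[C,H,D,G,B,E] q_used=0 → run C
t=13: queue=[C,H,D,G,B,E] q_used=1 → run C
t=14: queue=[C,H,D,G,B,E] q_used=2 → run C
t=15: queue=[C,H,D,G,B,E] q_used=3 → run C
t=16: queue=[H,D,G,B,E] q_used=0 → run H
t=17: queue=[H,D,G,B,E] q_used=1 → run H
t=18: queue=[H,D,G,B,E] q_used=2 → run H
t=19: queue=[D,G,B,E] q_used=0 → run D
t=20: queue=[D,G,B,E] q_used=1 → run D
t=21: queue=[D,G,B,E] q_used=2 → run D
t=22: queue=[G,B,E] q_used=0 → run G
t=23: queue=[G,B,E] q_used=1 → run G
t=24: queue=[G,B,E] q_used=2 → run G
t=25: queue=[G,B,E] q_used=3 → run G
t=26: queue=[B,E,G] q_used=0 → run B
t=27: queue=[E,G] q_used=0 → run E
t=28: queue=[E,G] q_used=1 → run E
t=29: queue=[G] q_used=0 → run G
t=30: queue=[G] q_used=1 → run G
t=31: (idle)
t=32: (idle)
t=33: (idle)
t=34: (idle)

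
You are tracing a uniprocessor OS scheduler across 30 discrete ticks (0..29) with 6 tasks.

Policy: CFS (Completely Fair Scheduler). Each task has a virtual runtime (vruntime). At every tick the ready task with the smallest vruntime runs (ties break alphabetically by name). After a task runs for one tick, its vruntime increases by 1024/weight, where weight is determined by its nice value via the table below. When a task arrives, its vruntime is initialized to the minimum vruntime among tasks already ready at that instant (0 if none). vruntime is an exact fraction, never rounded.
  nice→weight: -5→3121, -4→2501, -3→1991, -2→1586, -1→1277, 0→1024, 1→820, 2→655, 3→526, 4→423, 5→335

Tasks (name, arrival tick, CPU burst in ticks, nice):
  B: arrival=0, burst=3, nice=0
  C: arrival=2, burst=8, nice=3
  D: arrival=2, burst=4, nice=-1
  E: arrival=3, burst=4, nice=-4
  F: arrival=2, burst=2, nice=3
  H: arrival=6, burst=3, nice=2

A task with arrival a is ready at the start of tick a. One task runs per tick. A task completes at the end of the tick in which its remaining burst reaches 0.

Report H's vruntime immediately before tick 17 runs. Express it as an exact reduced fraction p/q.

vruntime(H, start of tick 17) = 3358/655

t=0: vr[B=0] → run B
t=1: vr[B=1] → run B
t=2: vr[B=2 C=2 D=2 F=2] → run B
t=3: vr[C=2 D=2 E=2 F=2] → run C
t=4: vr[C=1038/263 D=2 E=2 F=2] → run D
t=5: vr[C=1038/263 D=3578/1277 E=2 F=2] → run E
t=6: vr[C=1038/263 D=3578/1277 E=6026/2501 F=2 H=2] → run F
t=7: vr[C=1038/263 D=3578/1277 E=6026/2501 F=1038/263 H=2] → run H
t=8: vr[C=1038/263 D=3578/1277 E=6026/2501 F=1038/263 H=2334/655] → run E
t=9: vr[C=1038/263 D=3578/1277 E=7050/2501 F=1038/263 H=2334/655] → run D
t=10: vr[C=1038/263 D=4602/1277 E=7050/2501 F=1038/263 H=2334/655] → run E
t=11: vr[C=1038/263 D=4602/1277 E=8074/2501 F=1038/263 H=2334/655] → run E
t=12: vr[C=1038/263 D=4602/1277 F=1038/263 H=2334/655] → run H
t=13: vr[C=1038/263 D=4602/1277 F=1038/263 H=3358/655] → run D
t=14: vr[C=1038/263 D=5626/1277 F=1038/263 H=3358/655] → run C
t=15: vr[C=1550/263 D=5626/1277 F=1038/263 H=3358/655] → run F
t=16: vr[C=1550/263 D=5626/1277 H=3358/655] → run D
t=17: vr[C=1550/263 H=3358/655] → run H
t=18: vr[C=1550/263] → run C
t=19: vr[C=2062/263] → run C
t=20: vr[C=2574/263] → run C
t=21: vr[C=3086/263] → run C
t=22: vr[C=3598/263] → run C
t=23: vr[C=4110/263] → run C
t=24: (idle)
t=25: (idle)
t=26: (idle)
t=27: (idle)
t=28: (idle)
t=29: (idle)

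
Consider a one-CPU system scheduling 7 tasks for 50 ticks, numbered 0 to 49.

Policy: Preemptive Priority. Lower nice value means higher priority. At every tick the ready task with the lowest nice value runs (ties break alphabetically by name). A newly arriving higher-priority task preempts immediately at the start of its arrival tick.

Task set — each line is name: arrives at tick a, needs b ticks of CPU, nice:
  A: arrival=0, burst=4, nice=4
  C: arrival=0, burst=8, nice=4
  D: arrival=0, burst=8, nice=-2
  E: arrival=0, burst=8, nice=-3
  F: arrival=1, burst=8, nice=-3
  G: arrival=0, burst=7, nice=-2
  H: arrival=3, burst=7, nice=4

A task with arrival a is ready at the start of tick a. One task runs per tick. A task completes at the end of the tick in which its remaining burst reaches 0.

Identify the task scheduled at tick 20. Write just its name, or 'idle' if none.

t=0: ready={A,C,D,E,G} → run E
t=1: ready={A,C,D,E,F,G} → run E
t=2: ready={A,C,D,E,F,G} → run E
t=3: ready={A,C,D,E,F,G,H} → run E
t=4: ready={A,C,D,E,F,G,H} → run E
t=5: ready={A,C,D,E,F,G,H} → run E
t=6: ready={A,C,D,E,F,G,H} → run E
t=7: ready={A,C,D,E,F,G,H} → run E
t=8: ready={A,C,D,F,G,H} → run F
t=9: ready={A,C,D,F,G,H} → run F
t=10: ready={A,C,D,F,G,H} → run F
t=11: ready={A,C,D,F,G,H} → run F
t=12: ready={A,C,D,F,G,H} → run F
t=13: ready={A,C,D,F,G,H} → run F
t=14: ready={A,C,D,F,G,H} → run F
t=15: ready={A,C,D,F,G,H} → run F
t=16: ready={A,C,D,G,H} → run D
t=17: ready={A,C,D,G,H} → run D
t=18: ready={A,C,D,G,H} → run D
t=19: ready={A,C,D,G,H} → run D
t=20: ready={A,C,D,G,H} → run D
t=21: ready={A,C,D,G,H} → run D
t=22: ready={A,C,D,G,H} → run D
t=23: ready={A,C,D,G,H} → run D
t=24: ready={A,C,G,H} → run G
t=25: ready={A,C,G,H} → run G
t=26: ready={A,C,G,H} → run G
t=27: ready={A,C,G,H} → run G
t=28: ready={A,C,G,H} → run G
t=29: ready={A,C,G,H} → run G
t=30: ready={A,C,G,H} → run G
t=31: ready={A,C,H} → run A
t=32: ready={A,C,H} → run A
t=33: ready={A,C,H} → run A
t=34: ready={A,C,H} → run A
t=35: ready={C,H} → run C
t=36: ready={C,H} → run C
t=37: ready={C,H} → run C
t=38: ready={C,H} → run C
t=39: ready={C,H} → run C
t=40: ready={C,H} → run C
t=41: ready={C,H} → run C
t=42: ready={C,H} → run C
t=43: ready={H} → run H
t=44: ready={H} → run H
t=45: ready={H} → run H
t=46: ready={H} → run H
t=47: ready={H} → run H
t=48: ready={H} → run H
t=49: ready={H} → run H

running at tick 20 = D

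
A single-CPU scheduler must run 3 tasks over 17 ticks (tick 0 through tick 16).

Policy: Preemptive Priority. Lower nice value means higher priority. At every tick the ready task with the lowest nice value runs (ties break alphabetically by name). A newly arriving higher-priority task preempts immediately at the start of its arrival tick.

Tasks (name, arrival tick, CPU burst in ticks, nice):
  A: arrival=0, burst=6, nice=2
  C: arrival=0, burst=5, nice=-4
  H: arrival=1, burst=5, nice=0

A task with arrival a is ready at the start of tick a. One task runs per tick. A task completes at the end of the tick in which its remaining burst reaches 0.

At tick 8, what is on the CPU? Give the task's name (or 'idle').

running at tick 8 = H

t=0: ready={A,C} → run C
t=1: ready={A,C,H} → run C
t=2: ready={A,C,H} → run C
t=3: ready={A,C,H} → run C
t=4: ready={A,C,H} → run C
t=5: ready={A,H} → run H
t=6: ready={A,H} → run H
t=7: ready={A,H} → run H
t=8: ready={A,H} → run H
t=9: ready={A,H} → run H
t=10: ready={A} → run A
t=11: ready={A} → run A
t=12: ready={A} → run A
t=13: ready={A} → run A
t=14: ready={A} → run A
t=15: ready={A} → run A
t=16: (idle)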